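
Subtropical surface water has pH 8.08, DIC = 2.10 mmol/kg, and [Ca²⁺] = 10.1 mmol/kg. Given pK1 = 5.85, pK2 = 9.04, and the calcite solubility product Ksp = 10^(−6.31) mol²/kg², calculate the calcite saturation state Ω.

α₂ = 1 / (1 + [H⁺]/K2 + [H⁺]²/(K1K2)) = 1 / (1 + 10^+0.96 + 10^-1.27)
   = 1 / (1 + 9.1201 + 0.053703) = 1/10.174 = 0.09829
[CO3²⁻] = α₂ × DIC = 0.09829 × 2.10 = 0.2064 mmol/kg
Ksp = 10^(−6.31) = 4.898×10^-7
Ω = [Ca²⁺][CO3²⁻]/Ksp = (10.1×10^-3)(2.064×10^-4) / 4.898×10^-7 = 4.26

Ω = 4.26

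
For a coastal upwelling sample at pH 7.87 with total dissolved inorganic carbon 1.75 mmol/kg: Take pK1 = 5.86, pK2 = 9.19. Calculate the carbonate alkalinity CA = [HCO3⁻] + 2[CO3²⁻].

CA = 1.81 mmol/kg

CA = [HCO3⁻] + 2[CO3²⁻] = (α₁ + 2α₂)·DIC
At pH 7.87: [H⁺]/K1 = 10^-2.01 = 0.0097724, K2/[H⁺] = 10^-1.32 = 0.047863
α₁ = 1/(1 + 0.0097724 + 0.047863) = 1/1.0576 = 0.9455; α₂ = α₁·K2/[H⁺] = 0.04525
α₁ + 2α₂ = 1.0360
CA = 1.0360 × 1.75 = 1.81 mmol/kg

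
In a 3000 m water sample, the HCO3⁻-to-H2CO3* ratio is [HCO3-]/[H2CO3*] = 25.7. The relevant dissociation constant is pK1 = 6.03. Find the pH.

pH = 7.44

From K1 = [H⁺][HCO3-]/[H2CO3*]:  pH = pK1 + log₁₀([HCO3-]/[H2CO3*])
log₁₀(25.7) = +1.410
pH = 6.03 + (+1.410) = 7.44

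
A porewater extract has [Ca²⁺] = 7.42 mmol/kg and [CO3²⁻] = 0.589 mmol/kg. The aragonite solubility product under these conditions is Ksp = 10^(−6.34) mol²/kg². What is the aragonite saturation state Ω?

Ksp = 10^(−6.34) = 4.571×10^-7
Ω = [Ca²⁺][CO3²⁻]/Ksp = (7.42×10^-3)(0.589×10^-3) / 4.571×10^-7 = 9.56

Ω = 9.56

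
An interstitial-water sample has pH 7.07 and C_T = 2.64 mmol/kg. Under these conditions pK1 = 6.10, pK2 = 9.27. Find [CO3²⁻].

α₂ = 1 / (1 + [H⁺]/K2 + [H⁺]²/(K1K2)) = 1 / (1 + 10^+2.20 + 10^+1.23)
   = 1 / (1 + 158.49 + 16.982) = 1/176.47 = 0.005667
[CO3²⁻] = α₂ × DIC = 0.005667 × 2.64 = 0.0150 mmol/kg = 15.0 μmol/kg

[CO3²⁻] = 15.0 μmol/kg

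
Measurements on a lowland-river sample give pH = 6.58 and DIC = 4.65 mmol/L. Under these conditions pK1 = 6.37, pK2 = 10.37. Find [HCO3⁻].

α₁ = 1 / (1 + [H⁺]/K1 + K2/[H⁺]) = 1 / (1 + 10^-0.21 + 10^-3.79)
   = 1 / (1 + 0.61660 + 0.00016218) = 1/1.6168 = 0.6185
[HCO3⁻] = α₁ × DIC = 0.6185 × 4.65 = 2.88 mmol/L

[HCO3⁻] = 2.88 mmol/L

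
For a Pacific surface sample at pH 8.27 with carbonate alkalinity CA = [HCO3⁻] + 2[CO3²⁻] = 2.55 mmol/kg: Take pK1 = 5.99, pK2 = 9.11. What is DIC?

DIC = 2.27 mmol/kg

CA = [HCO3⁻] + 2[CO3²⁻] = (α₁ + 2α₂)·DIC
At pH 8.27: [H⁺]/K1 = 10^-2.28 = 0.0052481, K2/[H⁺] = 10^-0.84 = 0.14454
α₁ = 1/(1 + 0.0052481 + 0.14454) = 1/1.1498 = 0.8697; α₂ = α₁·K2/[H⁺] = 0.1257
α₁ + 2α₂ = 1.1211
DIC = CA / (α₁ + 2α₂) = 2.55 / 1.1211 = 2.27 mmol/kg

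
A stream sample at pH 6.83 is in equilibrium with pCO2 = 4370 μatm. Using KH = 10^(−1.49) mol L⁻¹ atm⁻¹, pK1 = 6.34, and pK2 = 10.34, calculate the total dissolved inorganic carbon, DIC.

DIC = 0.579 mmol/L

[CO2*] = KH · pCO2 = 10^(−1.49) × 4370×10^-6 = 1.414×10^-4 mol/L
α₀ = 1/(1 + K1/[H⁺] + K1K2/[H⁺]²) = 1/(1 + 10^+0.49 + 10^-3.02) = 0.2444
DIC = [CO2*]/α₀ = 1.414×10^-4 / 0.2444 = 0.579 mmol/L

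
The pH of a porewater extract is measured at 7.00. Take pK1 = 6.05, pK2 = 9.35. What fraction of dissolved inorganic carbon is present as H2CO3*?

α₀ = 1 / (1 + K1/[H⁺] + K1K2/[H⁺]²) = 1 / (1 + 10^+0.95 + 10^-1.40)
   = 1 / (1 + 8.9125 + 0.039811) = 1/9.9523 = 0.1005

α₀ = 0.100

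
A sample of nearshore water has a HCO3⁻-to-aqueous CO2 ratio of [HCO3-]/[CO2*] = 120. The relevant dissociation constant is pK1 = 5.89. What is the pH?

From K1 = [H⁺][HCO3-]/[CO2*]:  pH = pK1 + log₁₀([HCO3-]/[CO2*])
log₁₀(120) = +2.079
pH = 5.89 + (+2.079) = 7.97

pH = 7.97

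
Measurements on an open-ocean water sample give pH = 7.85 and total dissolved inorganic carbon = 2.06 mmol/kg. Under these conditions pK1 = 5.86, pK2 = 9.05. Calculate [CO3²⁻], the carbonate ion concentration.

[CO3²⁻] = 0.121 mmol/kg

α₂ = 1 / (1 + [H⁺]/K2 + [H⁺]²/(K1K2)) = 1 / (1 + 10^+1.20 + 10^-0.79)
   = 1 / (1 + 15.849 + 0.16218) = 1/17.011 = 0.05879
[CO3²⁻] = α₂ × DIC = 0.05879 × 2.06 = 0.121 mmol/kg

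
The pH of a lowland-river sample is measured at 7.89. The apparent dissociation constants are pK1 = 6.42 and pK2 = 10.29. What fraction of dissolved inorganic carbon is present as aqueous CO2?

α₀ = 0.0326

α₀ = 1 / (1 + K1/[H⁺] + K1K2/[H⁺]²) = 1 / (1 + 10^+1.47 + 10^-0.93)
   = 1 / (1 + 29.512 + 0.11749) = 1/30.630 = 0.03265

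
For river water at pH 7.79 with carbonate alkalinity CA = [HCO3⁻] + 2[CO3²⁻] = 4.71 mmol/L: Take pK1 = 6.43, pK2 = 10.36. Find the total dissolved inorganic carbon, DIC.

DIC = 4.90 mmol/L

CA = [HCO3⁻] + 2[CO3²⁻] = (α₁ + 2α₂)·DIC
At pH 7.79: [H⁺]/K1 = 10^-1.36 = 0.043652, K2/[H⁺] = 10^-2.57 = 0.0026915
α₁ = 1/(1 + 0.043652 + 0.0026915) = 1/1.0463 = 0.9557; α₂ = α₁·K2/[H⁺] = 0.002572
α₁ + 2α₂ = 0.9609
DIC = CA / (α₁ + 2α₂) = 4.71 / 0.9609 = 4.90 mmol/L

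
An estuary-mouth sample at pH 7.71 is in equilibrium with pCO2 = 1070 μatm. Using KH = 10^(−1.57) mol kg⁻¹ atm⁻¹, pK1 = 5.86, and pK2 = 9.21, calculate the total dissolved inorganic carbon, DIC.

DIC = 2.13 mmol/kg

[CO2*] = KH · pCO2 = 10^(−1.57) × 1070×10^-6 = 2.880×10^-5 mol/kg
α₀ = 1/(1 + K1/[H⁺] + K1K2/[H⁺]²) = 1/(1 + 10^+1.85 + 10^+0.35) = 0.01351
DIC = [CO2*]/α₀ = 2.880×10^-5 / 0.01351 = 2.13 mmol/kg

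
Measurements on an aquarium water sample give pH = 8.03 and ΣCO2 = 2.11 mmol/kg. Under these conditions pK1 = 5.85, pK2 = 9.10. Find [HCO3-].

[HCO3⁻] = 1.93 mmol/kg

α₁ = 1 / (1 + [H⁺]/K1 + K2/[H⁺]) = 1 / (1 + 10^-2.18 + 10^-1.07)
   = 1 / (1 + 0.0066069 + 0.085114) = 1/1.0917 = 0.9160
[HCO3⁻] = α₁ × DIC = 0.9160 × 2.11 = 1.93 mmol/kg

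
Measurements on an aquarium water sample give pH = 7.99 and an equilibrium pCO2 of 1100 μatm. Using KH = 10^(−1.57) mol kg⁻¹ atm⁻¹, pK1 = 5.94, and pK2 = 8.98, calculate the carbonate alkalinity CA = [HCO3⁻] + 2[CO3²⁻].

CA = 4.00 mmol/kg

[CO2*] = KH · pCO2 = 10^(−1.57) × 1100×10^-6 = 2.961×10^-5 mol/kg
α₀ = 1/(1 + K1/[H⁺] + K1K2/[H⁺]²) = 1/(1 + 10^+2.05 + 10^+1.06) = 0.008020
DIC = [CO2*]/α₀ = 2.961×10^-5 / 0.008020 = 3.691 mmol/kg
CA = (α₁ + 2α₂)·DIC = (0.8999 + 2×0.09209) × 3.691 = 4.00 mmol/kg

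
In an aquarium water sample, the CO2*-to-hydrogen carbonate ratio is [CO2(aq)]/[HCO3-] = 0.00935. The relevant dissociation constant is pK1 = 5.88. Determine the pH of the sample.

From K1 = [H⁺][HCO3-]/[CO2(aq)]:  pH = pK1 − log₁₀([CO2(aq)]/[HCO3-])
log₁₀(0.00935) = -2.029
pH = 5.88 − (-2.029) = 7.91

pH = 7.91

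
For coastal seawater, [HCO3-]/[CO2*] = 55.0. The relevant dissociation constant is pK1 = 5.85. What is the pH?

pH = 7.59

From K1 = [H⁺][HCO3-]/[CO2*]:  pH = pK1 + log₁₀([HCO3-]/[CO2*])
log₁₀(55.0) = +1.740
pH = 5.85 + (+1.740) = 7.59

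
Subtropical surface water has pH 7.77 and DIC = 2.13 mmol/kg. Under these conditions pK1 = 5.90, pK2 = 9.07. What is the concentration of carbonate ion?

α₂ = 1 / (1 + [H⁺]/K2 + [H⁺]²/(K1K2)) = 1 / (1 + 10^+1.30 + 10^-0.57)
   = 1 / (1 + 19.953 + 0.26915) = 1/21.222 = 0.04712
[CO3²⁻] = α₂ × DIC = 0.04712 × 2.13 = 0.100 mmol/kg

[CO3²⁻] = 0.100 mmol/kg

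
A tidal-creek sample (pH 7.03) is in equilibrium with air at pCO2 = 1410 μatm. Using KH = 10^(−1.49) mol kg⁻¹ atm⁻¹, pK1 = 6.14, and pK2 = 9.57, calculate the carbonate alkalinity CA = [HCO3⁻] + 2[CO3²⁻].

CA = 0.356 mmol/kg

[CO2*] = KH · pCO2 = 10^(−1.49) × 1410×10^-6 = 4.563×10^-5 mol/kg
α₀ = 1/(1 + K1/[H⁺] + K1K2/[H⁺]²) = 1/(1 + 10^+0.89 + 10^-1.65) = 0.1138
DIC = [CO2*]/α₀ = 4.563×10^-5 / 0.1138 = 0.4008 mmol/kg
CA = (α₁ + 2α₂)·DIC = (0.8836 + 2×0.002548) × 0.4008 = 0.356 mmol/kg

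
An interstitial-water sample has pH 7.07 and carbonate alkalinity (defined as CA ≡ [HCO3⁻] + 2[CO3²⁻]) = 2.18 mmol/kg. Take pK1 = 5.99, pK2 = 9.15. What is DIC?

DIC = 2.34 mmol/kg

CA = [HCO3⁻] + 2[CO3²⁻] = (α₁ + 2α₂)·DIC
At pH 7.07: [H⁺]/K1 = 10^-1.08 = 0.083176, K2/[H⁺] = 10^-2.08 = 0.0083176
α₁ = 1/(1 + 0.083176 + 0.0083176) = 1/1.0915 = 0.9162; α₂ = α₁·K2/[H⁺] = 0.007620
α₁ + 2α₂ = 0.9314
DIC = CA / (α₁ + 2α₂) = 2.18 / 0.9314 = 2.34 mmol/kg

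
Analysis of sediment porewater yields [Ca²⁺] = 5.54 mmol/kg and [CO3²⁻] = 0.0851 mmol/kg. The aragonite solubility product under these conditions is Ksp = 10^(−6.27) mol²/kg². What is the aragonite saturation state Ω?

Ω = 0.878

Ksp = 10^(−6.27) = 5.370×10^-7
Ω = [Ca²⁺][CO3²⁻]/Ksp = (5.54×10^-3)(0.0851×10^-3) / 5.370×10^-7 = 0.878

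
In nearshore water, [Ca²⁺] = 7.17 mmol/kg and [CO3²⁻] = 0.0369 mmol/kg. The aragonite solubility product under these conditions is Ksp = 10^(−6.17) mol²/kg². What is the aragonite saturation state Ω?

Ksp = 10^(−6.17) = 6.761×10^-7
Ω = [Ca²⁺][CO3²⁻]/Ksp = (7.17×10^-3)(0.0369×10^-3) / 6.761×10^-7 = 0.391

Ω = 0.391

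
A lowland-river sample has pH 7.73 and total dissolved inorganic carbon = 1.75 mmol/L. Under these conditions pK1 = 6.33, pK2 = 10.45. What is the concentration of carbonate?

α₂ = 1 / (1 + [H⁺]/K2 + [H⁺]²/(K1K2)) = 1 / (1 + 10^+2.72 + 10^+1.32)
   = 1 / (1 + 524.81 + 20.893) = 1/546.70 = 0.001829
[CO3²⁻] = α₂ × DIC = 0.001829 × 1.75 = 0.00320 mmol/L = 3.20 μmol/L

[CO3²⁻] = 3.20 μmol/L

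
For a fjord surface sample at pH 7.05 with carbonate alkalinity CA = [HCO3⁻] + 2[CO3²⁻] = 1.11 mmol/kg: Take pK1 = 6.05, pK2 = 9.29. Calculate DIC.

CA = [HCO3⁻] + 2[CO3²⁻] = (α₁ + 2α₂)·DIC
At pH 7.05: [H⁺]/K1 = 10^-1.00 = 0.10000, K2/[H⁺] = 10^-2.24 = 0.0057544
α₁ = 1/(1 + 0.10000 + 0.0057544) = 1/1.1058 = 0.9044; α₂ = α₁·K2/[H⁺] = 0.005204
α₁ + 2α₂ = 0.9148
DIC = CA / (α₁ + 2α₂) = 1.11 / 0.9148 = 1.21 mmol/kg

DIC = 1.21 mmol/kg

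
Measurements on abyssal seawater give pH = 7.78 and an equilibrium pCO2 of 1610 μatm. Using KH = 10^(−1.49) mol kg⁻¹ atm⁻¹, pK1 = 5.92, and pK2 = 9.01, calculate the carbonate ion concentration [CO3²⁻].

[CO3²⁻] = 0.222 mmol/kg

[CO2*] = KH · pCO2 = 10^(−1.49) × 1610×10^-6 = 5.210×10^-5 mol/kg
α₀ = 1/(1 + K1/[H⁺] + K1K2/[H⁺]²) = 1/(1 + 10^+1.86 + 10^+0.63) = 0.01287
DIC = [CO2*]/α₀ = 5.210×10^-5 / 0.01287 = 4.049 mmol/kg
[CO3²⁻] = α₂·DIC; α₂ = 0.05489, so [CO3²⁻] = 0.05489 × 4.049 = 0.222 mmol/kg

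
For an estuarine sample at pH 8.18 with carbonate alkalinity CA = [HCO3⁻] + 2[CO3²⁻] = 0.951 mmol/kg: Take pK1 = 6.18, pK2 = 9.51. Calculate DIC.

DIC = 0.919 mmol/kg

CA = [HCO3⁻] + 2[CO3²⁻] = (α₁ + 2α₂)·DIC
At pH 8.18: [H⁺]/K1 = 10^-2.00 = 0.010000, K2/[H⁺] = 10^-1.33 = 0.046774
α₁ = 1/(1 + 0.010000 + 0.046774) = 1/1.0568 = 0.9463; α₂ = α₁·K2/[H⁺] = 0.04426
α₁ + 2α₂ = 1.0348
DIC = CA / (α₁ + 2α₂) = 0.951 / 1.0348 = 0.919 mmol/kg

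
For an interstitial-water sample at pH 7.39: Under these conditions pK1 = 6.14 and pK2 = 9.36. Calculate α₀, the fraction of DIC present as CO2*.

α₀ = 1 / (1 + K1/[H⁺] + K1K2/[H⁺]²) = 1 / (1 + 10^+1.25 + 10^-0.72)
   = 1 / (1 + 17.783 + 0.19055) = 1/18.973 = 0.05271

α₀ = 0.0527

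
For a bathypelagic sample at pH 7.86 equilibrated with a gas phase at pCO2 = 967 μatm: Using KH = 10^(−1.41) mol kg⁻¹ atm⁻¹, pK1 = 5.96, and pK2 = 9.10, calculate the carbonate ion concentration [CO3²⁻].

[CO3²⁻] = 0.172 mmol/kg

[CO2*] = KH · pCO2 = 10^(−1.41) × 967×10^-6 = 3.762×10^-5 mol/kg
α₀ = 1/(1 + K1/[H⁺] + K1K2/[H⁺]²) = 1/(1 + 10^+1.90 + 10^+0.66) = 0.01176
DIC = [CO2*]/α₀ = 3.762×10^-5 / 0.01176 = 3.198 mmol/kg
[CO3²⁻] = α₂·DIC; α₂ = 0.05377, so [CO3²⁻] = 0.05377 × 3.198 = 0.172 mmol/kg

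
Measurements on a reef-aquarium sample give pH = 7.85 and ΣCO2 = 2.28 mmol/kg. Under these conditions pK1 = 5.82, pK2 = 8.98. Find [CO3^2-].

α₂ = 1 / (1 + [H⁺]/K2 + [H⁺]²/(K1K2)) = 1 / (1 + 10^+1.13 + 10^-0.90)
   = 1 / (1 + 13.490 + 0.12589) = 1/14.616 = 0.06842
[CO3²⁻] = α₂ × DIC = 0.06842 × 2.28 = 0.156 mmol/kg

[CO3²⁻] = 0.156 mmol/kg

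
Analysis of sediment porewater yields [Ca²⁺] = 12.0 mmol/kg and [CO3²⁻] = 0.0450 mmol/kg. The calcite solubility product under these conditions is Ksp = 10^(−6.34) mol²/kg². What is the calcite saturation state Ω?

Ω = 1.18

Ksp = 10^(−6.34) = 4.571×10^-7
Ω = [Ca²⁺][CO3²⁻]/Ksp = (12.0×10^-3)(0.0450×10^-3) / 4.571×10^-7 = 1.18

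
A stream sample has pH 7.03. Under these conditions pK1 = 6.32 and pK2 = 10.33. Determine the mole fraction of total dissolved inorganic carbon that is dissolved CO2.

α₀ = 1 / (1 + K1/[H⁺] + K1K2/[H⁺]²) = 1 / (1 + 10^+0.71 + 10^-2.59)
   = 1 / (1 + 5.1286 + 0.0025704) = 1/6.1312 = 0.1631

α₀ = 0.163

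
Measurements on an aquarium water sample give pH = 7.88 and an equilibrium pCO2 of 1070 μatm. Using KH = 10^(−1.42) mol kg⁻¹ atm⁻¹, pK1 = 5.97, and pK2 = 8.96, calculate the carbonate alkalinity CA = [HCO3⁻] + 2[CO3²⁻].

[CO2*] = KH · pCO2 = 10^(−1.42) × 1070×10^-6 = 4.068×10^-5 mol/kg
α₀ = 1/(1 + K1/[H⁺] + K1K2/[H⁺]²) = 1/(1 + 10^+1.91 + 10^+0.83) = 0.01123
DIC = [CO2*]/α₀ = 4.068×10^-5 / 0.01123 = 3.622 mmol/kg
CA = (α₁ + 2α₂)·DIC = (0.9128 + 2×0.07593) × 3.622 = 3.86 mmol/kg

CA = 3.86 mmol/kg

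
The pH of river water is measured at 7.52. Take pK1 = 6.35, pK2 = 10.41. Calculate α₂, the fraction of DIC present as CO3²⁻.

α₂ = 1 / (1 + [H⁺]/K2 + [H⁺]²/(K1K2)) = 1 / (1 + 10^+2.89 + 10^+1.72)
   = 1 / (1 + 776.25 + 52.481) = 1/829.73 = 0.001205

α₂ = 0.00121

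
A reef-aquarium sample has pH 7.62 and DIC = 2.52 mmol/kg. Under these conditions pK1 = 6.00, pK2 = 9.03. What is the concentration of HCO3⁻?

α₁ = 1 / (1 + [H⁺]/K1 + K2/[H⁺]) = 1 / (1 + 10^-1.62 + 10^-1.41)
   = 1 / (1 + 0.023988 + 0.038905) = 1/1.0629 = 0.9408
[HCO3⁻] = α₁ × DIC = 0.9408 × 2.52 = 2.37 mmol/kg

[HCO3⁻] = 2.37 mmol/kg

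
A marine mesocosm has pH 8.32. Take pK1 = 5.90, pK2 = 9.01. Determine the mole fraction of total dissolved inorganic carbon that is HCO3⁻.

α₁ = 0.828

α₁ = 1 / (1 + [H⁺]/K1 + K2/[H⁺]) = 1 / (1 + 10^-2.42 + 10^-0.69)
   = 1 / (1 + 0.0038019 + 0.20417) = 1/1.2080 = 0.8278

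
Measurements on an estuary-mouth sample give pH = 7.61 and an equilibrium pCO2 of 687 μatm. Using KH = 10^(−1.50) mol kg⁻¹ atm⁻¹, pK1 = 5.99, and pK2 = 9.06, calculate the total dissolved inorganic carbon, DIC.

DIC = 0.960 mmol/kg

[CO2*] = KH · pCO2 = 10^(−1.50) × 687×10^-6 = 2.172×10^-5 mol/kg
α₀ = 1/(1 + K1/[H⁺] + K1K2/[H⁺]²) = 1/(1 + 10^+1.62 + 10^+0.17) = 0.02264
DIC = [CO2*]/α₀ = 2.172×10^-5 / 0.02264 = 0.960 mmol/kg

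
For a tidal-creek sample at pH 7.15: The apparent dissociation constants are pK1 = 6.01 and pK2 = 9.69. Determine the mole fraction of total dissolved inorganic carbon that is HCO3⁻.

α₁ = 1 / (1 + [H⁺]/K1 + K2/[H⁺]) = 1 / (1 + 10^-1.14 + 10^-2.54)
   = 1 / (1 + 0.072444 + 0.0028840) = 1/1.0753 = 0.9299

α₁ = 0.930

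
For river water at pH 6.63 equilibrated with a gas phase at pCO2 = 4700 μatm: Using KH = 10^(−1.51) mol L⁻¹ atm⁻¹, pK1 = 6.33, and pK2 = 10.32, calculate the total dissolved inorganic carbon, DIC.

DIC = 0.435 mmol/L

[CO2*] = KH · pCO2 = 10^(−1.51) × 4700×10^-6 = 1.452×10^-4 mol/L
α₀ = 1/(1 + K1/[H⁺] + K1K2/[H⁺]²) = 1/(1 + 10^+0.30 + 10^-3.39) = 0.3338
DIC = [CO2*]/α₀ = 1.452×10^-4 / 0.3338 = 0.435 mmol/L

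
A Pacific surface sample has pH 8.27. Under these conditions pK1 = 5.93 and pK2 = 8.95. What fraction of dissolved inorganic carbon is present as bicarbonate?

α₁ = 1 / (1 + [H⁺]/K1 + K2/[H⁺]) = 1 / (1 + 10^-2.34 + 10^-0.68)
   = 1 / (1 + 0.0045709 + 0.20893) = 1/1.2135 = 0.8241

α₁ = 0.824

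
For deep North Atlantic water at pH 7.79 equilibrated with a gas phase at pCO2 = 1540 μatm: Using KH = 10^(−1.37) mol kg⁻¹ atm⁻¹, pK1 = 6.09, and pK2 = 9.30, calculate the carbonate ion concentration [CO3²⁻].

[CO2*] = KH · pCO2 = 10^(−1.37) × 1540×10^-6 = 6.569×10^-5 mol/kg
α₀ = 1/(1 + K1/[H⁺] + K1K2/[H⁺]²) = 1/(1 + 10^+1.70 + 10^+0.19) = 0.01899
DIC = [CO2*]/α₀ = 6.569×10^-5 / 0.01899 = 3.460 mmol/kg
[CO3²⁻] = α₂·DIC; α₂ = 0.02941, so [CO3²⁻] = 0.02941 × 3.460 = 0.102 mmol/kg

[CO3²⁻] = 0.102 mmol/kg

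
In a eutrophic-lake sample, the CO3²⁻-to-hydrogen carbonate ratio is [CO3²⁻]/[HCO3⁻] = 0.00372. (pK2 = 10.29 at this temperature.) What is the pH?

pH = 7.86

From K2 = [H⁺][CO3²⁻]/[HCO3⁻]:  pH = pK2 + log₁₀([CO3²⁻]/[HCO3⁻])
log₁₀(0.00372) = -2.429
pH = 10.29 + (-2.429) = 7.86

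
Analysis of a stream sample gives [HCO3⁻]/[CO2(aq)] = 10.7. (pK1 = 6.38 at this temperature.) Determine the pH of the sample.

From K1 = [H⁺][HCO3⁻]/[CO2(aq)]:  pH = pK1 + log₁₀([HCO3⁻]/[CO2(aq)])
log₁₀(10.7) = +1.029
pH = 6.38 + (+1.029) = 7.41

pH = 7.41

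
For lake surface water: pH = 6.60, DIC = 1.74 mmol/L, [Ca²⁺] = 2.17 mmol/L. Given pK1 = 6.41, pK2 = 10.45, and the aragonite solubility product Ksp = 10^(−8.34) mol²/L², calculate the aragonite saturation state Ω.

α₂ = 1 / (1 + [H⁺]/K2 + [H⁺]²/(K1K2)) = 1 / (1 + 10^+3.85 + 10^+3.66)
   = 1 / (1 + 7079.5 + 4570.9) = 1/1.1651×10^4 = 8.583×10^-5
[CO3²⁻] = α₂ × DIC = 8.583×10^-5 × 1.74 = 0.0001493 mmol/L = 0.1493 μmol/L
Ksp = 10^(−8.34) = 4.571×10^-9
Ω = [Ca²⁺][CO3²⁻]/Ksp = (2.17×10^-3)(1.493×10^-7) / 4.571×10^-9 = 0.0709

Ω = 0.0709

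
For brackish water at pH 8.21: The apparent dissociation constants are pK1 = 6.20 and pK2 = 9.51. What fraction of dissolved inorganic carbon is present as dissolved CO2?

α₀ = 1 / (1 + K1/[H⁺] + K1K2/[H⁺]²) = 1 / (1 + 10^+2.01 + 10^+0.71)
   = 1 / (1 + 102.33 + 5.1286) = 1/108.46 = 0.009220

α₀ = 0.00922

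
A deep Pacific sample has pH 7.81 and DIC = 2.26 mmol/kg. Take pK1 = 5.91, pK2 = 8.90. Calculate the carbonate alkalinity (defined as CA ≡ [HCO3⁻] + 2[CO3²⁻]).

CA = 2.40 mmol/kg

CA = [HCO3⁻] + 2[CO3²⁻] = (α₁ + 2α₂)·DIC
At pH 7.81: [H⁺]/K1 = 10^-1.90 = 0.012589, K2/[H⁺] = 10^-1.09 = 0.081283
α₁ = 1/(1 + 0.012589 + 0.081283) = 1/1.0939 = 0.9142; α₂ = α₁·K2/[H⁺] = 0.07431
α₁ + 2α₂ = 1.0628
CA = 1.0628 × 2.26 = 2.40 mmol/kg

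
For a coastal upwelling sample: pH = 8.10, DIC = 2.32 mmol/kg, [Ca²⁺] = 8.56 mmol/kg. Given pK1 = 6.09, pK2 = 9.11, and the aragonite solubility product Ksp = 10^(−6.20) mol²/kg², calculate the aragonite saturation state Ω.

Ω = 2.78

α₂ = 1 / (1 + [H⁺]/K2 + [H⁺]²/(K1K2)) = 1 / (1 + 10^+1.01 + 10^-1.00)
   = 1 / (1 + 10.233 + 0.10000) = 1/11.333 = 0.08824
[CO3²⁻] = α₂ × DIC = 0.08824 × 2.32 = 0.2047 mmol/kg
Ksp = 10^(−6.20) = 6.310×10^-7
Ω = [Ca²⁺][CO3²⁻]/Ksp = (8.56×10^-3)(2.047×10^-4) / 6.310×10^-7 = 2.78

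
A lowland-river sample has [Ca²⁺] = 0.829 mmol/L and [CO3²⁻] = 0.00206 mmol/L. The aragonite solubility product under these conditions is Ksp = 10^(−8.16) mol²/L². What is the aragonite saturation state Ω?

Ω = 0.247

Ksp = 10^(−8.16) = 6.918×10^-9
Ω = [Ca²⁺][CO3²⁻]/Ksp = (0.829×10^-3)(0.00206×10^-3) / 6.918×10^-9 = 0.247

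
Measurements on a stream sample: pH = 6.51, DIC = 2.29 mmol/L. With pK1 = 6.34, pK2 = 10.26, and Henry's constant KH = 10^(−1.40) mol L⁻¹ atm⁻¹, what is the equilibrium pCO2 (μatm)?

α₀ = 1 / (1 + K1/[H⁺] + K1K2/[H⁺]²) = 1 / (1 + 10^+0.17 + 10^-3.58)
   = 1 / (1 + 1.4791 + 0.00026303) = 1/2.4794 = 0.4033
[CO2*] = α₀ × DIC = 0.4033 × 2.29 = 0.9236 mmol/L
pCO2 = [CO2*]/KH = 9.236×10^-4 / 3.981×10^-2 = 2.32×10^4 μatm

pCO2 = 2.32×10^4 μatm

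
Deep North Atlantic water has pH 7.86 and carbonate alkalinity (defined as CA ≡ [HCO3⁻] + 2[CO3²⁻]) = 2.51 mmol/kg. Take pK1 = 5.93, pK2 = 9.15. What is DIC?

CA = [HCO3⁻] + 2[CO3²⁻] = (α₁ + 2α₂)·DIC
At pH 7.86: [H⁺]/K1 = 10^-1.93 = 0.011749, K2/[H⁺] = 10^-1.29 = 0.051286
α₁ = 1/(1 + 0.011749 + 0.051286) = 1/1.0630 = 0.9407; α₂ = α₁·K2/[H⁺] = 0.04825
α₁ + 2α₂ = 1.0372
DIC = CA / (α₁ + 2α₂) = 2.51 / 1.0372 = 2.42 mmol/kg

DIC = 2.42 mmol/kg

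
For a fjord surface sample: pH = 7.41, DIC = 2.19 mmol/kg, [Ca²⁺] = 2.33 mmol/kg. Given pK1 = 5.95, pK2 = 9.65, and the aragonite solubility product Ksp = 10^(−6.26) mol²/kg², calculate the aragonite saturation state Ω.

α₂ = 1 / (1 + [H⁺]/K2 + [H⁺]²/(K1K2)) = 1 / (1 + 10^+2.24 + 10^+0.78)
   = 1 / (1 + 173.78 + 6.0256) = 1/180.81 = 0.005531
[CO3²⁻] = α₂ × DIC = 0.005531 × 2.19 = 0.01211 mmol/kg = 12.11 μmol/kg
Ksp = 10^(−6.26) = 5.495×10^-7
Ω = [Ca²⁺][CO3²⁻]/Ksp = (2.33×10^-3)(1.211×10^-5) / 5.495×10^-7 = 0.0514

Ω = 0.0514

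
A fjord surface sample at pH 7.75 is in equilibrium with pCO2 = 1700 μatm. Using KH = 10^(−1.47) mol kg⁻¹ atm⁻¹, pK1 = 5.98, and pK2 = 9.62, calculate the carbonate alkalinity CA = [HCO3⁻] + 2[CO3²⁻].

[CO2*] = KH · pCO2 = 10^(−1.47) × 1700×10^-6 = 5.760×10^-5 mol/kg
α₀ = 1/(1 + K1/[H⁺] + K1K2/[H⁺]²) = 1/(1 + 10^+1.77 + 10^-0.10) = 0.01648
DIC = [CO2*]/α₀ = 5.760×10^-5 / 0.01648 = 3.495 mmol/kg
CA = (α₁ + 2α₂)·DIC = (0.9704 + 2×0.01309) × 3.495 = 3.48 mmol/kg

CA = 3.48 mmol/kg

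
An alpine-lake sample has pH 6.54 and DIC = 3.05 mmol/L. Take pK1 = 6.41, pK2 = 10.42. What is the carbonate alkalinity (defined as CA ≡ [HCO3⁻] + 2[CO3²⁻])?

CA = 1.75 mmol/L

CA = [HCO3⁻] + 2[CO3²⁻] = (α₁ + 2α₂)·DIC
At pH 6.54: [H⁺]/K1 = 10^-0.13 = 0.74131, K2/[H⁺] = 10^-3.88 = 0.00013183
α₁ = 1/(1 + 0.74131 + 0.00013183) = 1/1.7414 = 0.5742; α₂ = α₁·K2/[H⁺] = 7.570×10^-5
α₁ + 2α₂ = 0.5744
CA = 0.5744 × 3.05 = 1.75 mmol/L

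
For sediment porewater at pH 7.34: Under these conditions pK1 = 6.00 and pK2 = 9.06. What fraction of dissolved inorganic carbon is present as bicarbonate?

α₁ = 1 / (1 + [H⁺]/K1 + K2/[H⁺]) = 1 / (1 + 10^-1.34 + 10^-1.72)
   = 1 / (1 + 0.045709 + 0.019055) = 1/1.0648 = 0.9392

α₁ = 0.939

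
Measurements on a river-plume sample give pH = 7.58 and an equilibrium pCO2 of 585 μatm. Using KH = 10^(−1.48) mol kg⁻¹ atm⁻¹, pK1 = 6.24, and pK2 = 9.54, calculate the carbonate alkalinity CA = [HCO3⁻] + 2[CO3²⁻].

[CO2*] = KH · pCO2 = 10^(−1.48) × 585×10^-6 = 1.937×10^-5 mol/kg
α₀ = 1/(1 + K1/[H⁺] + K1K2/[H⁺]²) = 1/(1 + 10^+1.34 + 10^-0.62) = 0.04326
DIC = [CO2*]/α₀ = 1.937×10^-5 / 0.04326 = 0.4478 mmol/kg
CA = (α₁ + 2α₂)·DIC = (0.9464 + 2×0.01038) × 0.4478 = 0.433 mmol/kg

CA = 0.433 mmol/kg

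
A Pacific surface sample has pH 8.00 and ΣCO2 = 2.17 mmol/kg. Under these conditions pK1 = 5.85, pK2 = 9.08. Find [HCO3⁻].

[HCO3⁻] = 1.99 mmol/kg

α₁ = 1 / (1 + [H⁺]/K1 + K2/[H⁺]) = 1 / (1 + 10^-2.15 + 10^-1.08)
   = 1 / (1 + 0.0070795 + 0.083176) = 1/1.0903 = 0.9172
[HCO3⁻] = α₁ × DIC = 0.9172 × 2.17 = 1.99 mmol/kg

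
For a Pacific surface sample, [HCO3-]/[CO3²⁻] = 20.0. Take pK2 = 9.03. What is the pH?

pH = 7.73

From K2 = [H⁺][CO3²⁻]/[HCO3-]:  pH = pK2 − log₁₀([HCO3-]/[CO3²⁻])
log₁₀(20.0) = +1.301
pH = 9.03 − (+1.301) = 7.73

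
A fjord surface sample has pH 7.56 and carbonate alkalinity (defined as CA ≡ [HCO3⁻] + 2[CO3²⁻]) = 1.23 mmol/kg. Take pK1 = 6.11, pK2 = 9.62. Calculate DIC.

DIC = 1.26 mmol/kg

CA = [HCO3⁻] + 2[CO3²⁻] = (α₁ + 2α₂)·DIC
At pH 7.56: [H⁺]/K1 = 10^-1.45 = 0.035481, K2/[H⁺] = 10^-2.06 = 0.0087096
α₁ = 1/(1 + 0.035481 + 0.0087096) = 1/1.0442 = 0.9577; α₂ = α₁·K2/[H⁺] = 0.008341
α₁ + 2α₂ = 0.9744
DIC = CA / (α₁ + 2α₂) = 1.23 / 0.9744 = 1.26 mmol/kg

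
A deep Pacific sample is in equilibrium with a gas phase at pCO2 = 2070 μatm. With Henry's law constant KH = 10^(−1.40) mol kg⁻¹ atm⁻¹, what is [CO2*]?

[CO2*] = 82.4 μmol/kg

KH = 10^(−1.40) = 3.981×10^-2 mol kg⁻¹ atm⁻¹
[CO2*] = KH · pCO2 = 3.981×10^-2 × 2070×10^-6 atm = 8.24×10^-5 mol/kg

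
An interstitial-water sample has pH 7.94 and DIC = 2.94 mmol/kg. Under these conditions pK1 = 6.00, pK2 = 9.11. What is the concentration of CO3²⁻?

[CO3²⁻] = 0.184 mmol/kg

α₂ = 1 / (1 + [H⁺]/K2 + [H⁺]²/(K1K2)) = 1 / (1 + 10^+1.17 + 10^-0.77)
   = 1 / (1 + 14.791 + 0.16982) = 1/15.961 = 0.06265
[CO3²⁻] = α₂ × DIC = 0.06265 × 2.94 = 0.184 mmol/kg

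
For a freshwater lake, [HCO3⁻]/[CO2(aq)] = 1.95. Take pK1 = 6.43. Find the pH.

From K1 = [H⁺][HCO3⁻]/[CO2(aq)]:  pH = pK1 + log₁₀([HCO3⁻]/[CO2(aq)])
log₁₀(1.95) = +0.290
pH = 6.43 + (+0.290) = 6.72

pH = 6.72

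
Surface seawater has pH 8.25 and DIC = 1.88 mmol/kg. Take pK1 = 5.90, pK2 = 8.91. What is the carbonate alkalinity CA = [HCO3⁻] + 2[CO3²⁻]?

CA = [HCO3⁻] + 2[CO3²⁻] = (α₁ + 2α₂)·DIC
At pH 8.25: [H⁺]/K1 = 10^-2.35 = 0.0044668, K2/[H⁺] = 10^-0.66 = 0.21878
α₁ = 1/(1 + 0.0044668 + 0.21878) = 1/1.2232 = 0.8175; α₂ = α₁·K2/[H⁺] = 0.1788
α₁ + 2α₂ = 1.1752
CA = 1.1752 × 1.88 = 2.21 mmol/kg

CA = 2.21 mmol/kg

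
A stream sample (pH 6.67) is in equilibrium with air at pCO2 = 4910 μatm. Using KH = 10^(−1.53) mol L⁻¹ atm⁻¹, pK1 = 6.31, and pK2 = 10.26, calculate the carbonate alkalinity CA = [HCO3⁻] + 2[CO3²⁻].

[CO2*] = KH · pCO2 = 10^(−1.53) × 4910×10^-6 = 1.449×10^-4 mol/L
α₀ = 1/(1 + K1/[H⁺] + K1K2/[H⁺]²) = 1/(1 + 10^+0.36 + 10^-3.23) = 0.3038
DIC = [CO2*]/α₀ = 1.449×10^-4 / 0.3038 = 0.4769 mmol/L
CA = (α₁ + 2α₂)·DIC = (0.6960 + 2×0.0001789) × 0.4769 = 0.332 mmol/L

CA = 0.332 mmol/L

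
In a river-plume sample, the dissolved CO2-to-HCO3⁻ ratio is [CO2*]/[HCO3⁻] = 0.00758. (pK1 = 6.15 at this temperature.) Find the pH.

From K1 = [H⁺][HCO3⁻]/[CO2*]:  pH = pK1 − log₁₀([CO2*]/[HCO3⁻])
log₁₀(0.00758) = -2.120
pH = 6.15 − (-2.120) = 8.27

pH = 8.27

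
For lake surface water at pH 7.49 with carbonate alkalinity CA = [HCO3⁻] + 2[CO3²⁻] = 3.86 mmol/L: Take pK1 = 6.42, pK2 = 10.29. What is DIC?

DIC = 4.18 mmol/L

CA = [HCO3⁻] + 2[CO3²⁻] = (α₁ + 2α₂)·DIC
At pH 7.49: [H⁺]/K1 = 10^-1.07 = 0.085114, K2/[H⁺] = 10^-2.80 = 0.0015849
α₁ = 1/(1 + 0.085114 + 0.0015849) = 1/1.0867 = 0.9202; α₂ = α₁·K2/[H⁺] = 0.001458
α₁ + 2α₂ = 0.9231
DIC = CA / (α₁ + 2α₂) = 3.86 / 0.9231 = 4.18 mmol/L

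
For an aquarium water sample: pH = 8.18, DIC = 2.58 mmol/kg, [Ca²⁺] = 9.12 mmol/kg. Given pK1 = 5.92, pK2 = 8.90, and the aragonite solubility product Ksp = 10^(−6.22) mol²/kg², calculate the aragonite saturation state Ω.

Ω = 6.22

α₂ = 1 / (1 + [H⁺]/K2 + [H⁺]²/(K1K2)) = 1 / (1 + 10^+0.72 + 10^-1.54)
   = 1 / (1 + 5.2481 + 0.028840) = 1/6.2769 = 0.1593
[CO3²⁻] = α₂ × DIC = 0.1593 × 2.58 = 0.4110 mmol/kg
Ksp = 10^(−6.22) = 6.026×10^-7
Ω = [Ca²⁺][CO3²⁻]/Ksp = (9.12×10^-3)(4.110×10^-4) / 6.026×10^-7 = 6.22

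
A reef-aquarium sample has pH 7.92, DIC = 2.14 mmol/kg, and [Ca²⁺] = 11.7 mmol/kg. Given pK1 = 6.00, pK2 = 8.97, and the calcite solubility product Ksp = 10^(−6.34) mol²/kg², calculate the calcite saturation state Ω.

α₂ = 1 / (1 + [H⁺]/K2 + [H⁺]²/(K1K2)) = 1 / (1 + 10^+1.05 + 10^-0.87)
   = 1 / (1 + 11.220 + 0.13490) = 1/12.355 = 0.08094
[CO3²⁻] = α₂ × DIC = 0.08094 × 2.14 = 0.1732 mmol/kg
Ksp = 10^(−6.34) = 4.571×10^-7
Ω = [Ca²⁺][CO3²⁻]/Ksp = (11.7×10^-3)(1.732×10^-4) / 4.571×10^-7 = 4.43

Ω = 4.43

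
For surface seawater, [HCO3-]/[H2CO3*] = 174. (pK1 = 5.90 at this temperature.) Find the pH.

From K1 = [H⁺][HCO3-]/[H2CO3*]:  pH = pK1 + log₁₀([HCO3-]/[H2CO3*])
log₁₀(174) = +2.241
pH = 5.90 + (+2.241) = 8.14

pH = 8.14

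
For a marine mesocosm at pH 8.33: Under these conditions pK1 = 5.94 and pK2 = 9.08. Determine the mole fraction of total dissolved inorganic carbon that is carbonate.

α₂ = 1 / (1 + [H⁺]/K2 + [H⁺]²/(K1K2)) = 1 / (1 + 10^+0.75 + 10^-1.64)
   = 1 / (1 + 5.6234 + 0.022909) = 1/6.6463 = 0.1505

α₂ = 0.150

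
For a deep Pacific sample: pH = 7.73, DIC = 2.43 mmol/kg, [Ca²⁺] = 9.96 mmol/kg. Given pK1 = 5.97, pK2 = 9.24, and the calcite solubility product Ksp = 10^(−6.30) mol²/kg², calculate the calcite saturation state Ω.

Ω = 1.42

α₂ = 1 / (1 + [H⁺]/K2 + [H⁺]²/(K1K2)) = 1 / (1 + 10^+1.51 + 10^-0.25)
   = 1 / (1 + 32.359 + 0.56234) = 1/33.922 = 0.02948
[CO3²⁻] = α₂ × DIC = 0.02948 × 2.43 = 0.07164 mmol/kg
Ksp = 10^(−6.30) = 5.012×10^-7
Ω = [Ca²⁺][CO3²⁻]/Ksp = (9.96×10^-3)(7.164×10^-5) / 5.012×10^-7 = 1.42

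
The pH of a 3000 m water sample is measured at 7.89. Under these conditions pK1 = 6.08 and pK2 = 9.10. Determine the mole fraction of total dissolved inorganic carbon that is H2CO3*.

α₀ = 1 / (1 + K1/[H⁺] + K1K2/[H⁺]²) = 1 / (1 + 10^+1.81 + 10^+0.60)
   = 1 / (1 + 64.565 + 3.9811) = 1/69.546 = 0.01438

α₀ = 0.0144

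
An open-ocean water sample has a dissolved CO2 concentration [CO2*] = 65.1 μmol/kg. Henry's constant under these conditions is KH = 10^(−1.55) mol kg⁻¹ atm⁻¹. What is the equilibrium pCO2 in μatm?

pCO2 = 2310 μatm

KH = 10^(−1.55) = 2.818×10^-2 mol kg⁻¹ atm⁻¹
pCO2 = [CO2*]/KH = 65.1×10^-6 / 2.818×10^-2 = 2.31×10^-3 atm = 2310 μatm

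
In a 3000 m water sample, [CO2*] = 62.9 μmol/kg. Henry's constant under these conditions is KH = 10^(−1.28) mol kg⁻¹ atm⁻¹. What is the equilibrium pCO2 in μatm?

KH = 10^(−1.28) = 5.248×10^-2 mol kg⁻¹ atm⁻¹
pCO2 = [CO2*]/KH = 62.9×10^-6 / 5.248×10^-2 = 1.20×10^-3 atm = 1200 μatm

pCO2 = 1200 μatm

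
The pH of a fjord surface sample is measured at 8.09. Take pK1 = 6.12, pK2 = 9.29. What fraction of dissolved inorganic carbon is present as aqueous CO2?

α₀ = 1 / (1 + K1/[H⁺] + K1K2/[H⁺]²) = 1 / (1 + 10^+1.97 + 10^+0.77)
   = 1 / (1 + 93.325 + 5.8884) = 1/100.21 = 0.009979

α₀ = 0.00998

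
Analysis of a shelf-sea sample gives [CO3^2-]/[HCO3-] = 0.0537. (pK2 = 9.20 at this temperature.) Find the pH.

From K2 = [H⁺][CO3^2-]/[HCO3-]:  pH = pK2 + log₁₀([CO3^2-]/[HCO3-])
log₁₀(0.0537) = -1.270
pH = 9.20 + (-1.270) = 7.93

pH = 7.93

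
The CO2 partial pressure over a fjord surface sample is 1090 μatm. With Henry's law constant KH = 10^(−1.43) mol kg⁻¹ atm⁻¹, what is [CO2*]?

[CO2*] = 40.5 μmol/kg

KH = 10^(−1.43) = 3.715×10^-2 mol kg⁻¹ atm⁻¹
[CO2*] = KH · pCO2 = 3.715×10^-2 × 1090×10^-6 atm = 4.05×10^-5 mol/kg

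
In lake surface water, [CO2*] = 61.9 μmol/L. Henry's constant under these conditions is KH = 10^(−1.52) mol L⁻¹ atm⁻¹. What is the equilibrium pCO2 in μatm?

KH = 10^(−1.52) = 3.020×10^-2 mol L⁻¹ atm⁻¹
pCO2 = [CO2*]/KH = 61.9×10^-6 / 3.020×10^-2 = 2.05×10^-3 atm = 2050 μatm

pCO2 = 2050 μatm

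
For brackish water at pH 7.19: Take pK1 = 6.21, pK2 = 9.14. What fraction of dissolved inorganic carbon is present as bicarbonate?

α₁ = 0.896

α₁ = 1 / (1 + [H⁺]/K1 + K2/[H⁺]) = 1 / (1 + 10^-0.98 + 10^-1.95)
   = 1 / (1 + 0.10471 + 0.011220) = 1/1.1159 = 0.8961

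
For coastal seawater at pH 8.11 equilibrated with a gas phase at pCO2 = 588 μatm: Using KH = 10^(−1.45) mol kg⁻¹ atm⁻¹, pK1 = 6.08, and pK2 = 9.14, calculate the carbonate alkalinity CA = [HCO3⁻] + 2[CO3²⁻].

[CO2*] = KH · pCO2 = 10^(−1.45) × 588×10^-6 = 2.086×10^-5 mol/kg
α₀ = 1/(1 + K1/[H⁺] + K1K2/[H⁺]²) = 1/(1 + 10^+2.03 + 10^+1.00) = 0.008464
DIC = [CO2*]/α₀ = 2.086×10^-5 / 0.008464 = 2.465 mmol/kg
CA = (α₁ + 2α₂)·DIC = (0.9069 + 2×0.08464) × 2.465 = 2.65 mmol/kg

CA = 2.65 mmol/kg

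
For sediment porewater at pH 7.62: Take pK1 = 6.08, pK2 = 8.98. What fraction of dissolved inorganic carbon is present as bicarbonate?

α₁ = 1 / (1 + [H⁺]/K1 + K2/[H⁺]) = 1 / (1 + 10^-1.54 + 10^-1.36)
   = 1 / (1 + 0.028840 + 0.043652) = 1/1.0725 = 0.9324

α₁ = 0.932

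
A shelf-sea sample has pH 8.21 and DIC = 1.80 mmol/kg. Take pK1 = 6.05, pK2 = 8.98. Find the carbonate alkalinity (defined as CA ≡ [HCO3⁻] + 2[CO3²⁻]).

CA = [HCO3⁻] + 2[CO3²⁻] = (α₁ + 2α₂)·DIC
At pH 8.21: [H⁺]/K1 = 10^-2.16 = 0.0069183, K2/[H⁺] = 10^-0.77 = 0.16982
α₁ = 1/(1 + 0.0069183 + 0.16982) = 1/1.1767 = 0.8498; α₂ = α₁·K2/[H⁺] = 0.1443
α₁ + 2α₂ = 1.1384
CA = 1.1384 × 1.80 = 2.05 mmol/kg

CA = 2.05 mmol/kg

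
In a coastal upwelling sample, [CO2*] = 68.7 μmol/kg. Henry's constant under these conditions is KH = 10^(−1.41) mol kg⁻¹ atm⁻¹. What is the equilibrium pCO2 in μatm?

pCO2 = 1770 μatm

KH = 10^(−1.41) = 3.890×10^-2 mol kg⁻¹ atm⁻¹
pCO2 = [CO2*]/KH = 68.7×10^-6 / 3.890×10^-2 = 1.77×10^-3 atm = 1770 μatm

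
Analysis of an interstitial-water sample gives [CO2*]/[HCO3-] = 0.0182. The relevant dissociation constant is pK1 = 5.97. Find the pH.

pH = 7.71

From K1 = [H⁺][HCO3-]/[CO2*]:  pH = pK1 − log₁₀([CO2*]/[HCO3-])
log₁₀(0.0182) = -1.740
pH = 5.97 − (-1.740) = 7.71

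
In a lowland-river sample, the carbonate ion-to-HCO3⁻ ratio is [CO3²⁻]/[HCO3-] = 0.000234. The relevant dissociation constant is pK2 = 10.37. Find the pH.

From K2 = [H⁺][CO3²⁻]/[HCO3-]:  pH = pK2 + log₁₀([CO3²⁻]/[HCO3-])
log₁₀(0.000234) = -3.631
pH = 10.37 + (-3.631) = 6.74

pH = 6.74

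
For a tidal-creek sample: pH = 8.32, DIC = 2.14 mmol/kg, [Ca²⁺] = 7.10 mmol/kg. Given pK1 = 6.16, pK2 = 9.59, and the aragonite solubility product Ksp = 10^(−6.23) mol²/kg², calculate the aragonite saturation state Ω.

Ω = 1.31

α₂ = 1 / (1 + [H⁺]/K2 + [H⁺]²/(K1K2)) = 1 / (1 + 10^+1.27 + 10^-0.89)
   = 1 / (1 + 18.621 + 0.12882) = 1/19.750 = 0.05063
[CO3²⁻] = α₂ × DIC = 0.05063 × 2.14 = 0.1084 mmol/kg
Ksp = 10^(−6.23) = 5.888×10^-7
Ω = [Ca²⁺][CO3²⁻]/Ksp = (7.10×10^-3)(1.084×10^-4) / 5.888×10^-7 = 1.31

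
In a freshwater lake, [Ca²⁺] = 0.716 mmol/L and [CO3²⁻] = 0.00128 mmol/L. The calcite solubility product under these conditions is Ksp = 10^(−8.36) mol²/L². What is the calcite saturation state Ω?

Ω = 0.210

Ksp = 10^(−8.36) = 4.365×10^-9
Ω = [Ca²⁺][CO3²⁻]/Ksp = (0.716×10^-3)(0.00128×10^-3) / 4.365×10^-9 = 0.210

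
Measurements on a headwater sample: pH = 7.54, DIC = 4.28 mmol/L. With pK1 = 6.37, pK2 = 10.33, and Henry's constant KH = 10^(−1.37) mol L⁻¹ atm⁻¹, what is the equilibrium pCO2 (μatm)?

pCO2 = 6340 μatm

α₀ = 1 / (1 + K1/[H⁺] + K1K2/[H⁺]²) = 1 / (1 + 10^+1.17 + 10^-1.62)
   = 1 / (1 + 14.791 + 0.023988) = 1/15.815 = 0.06323
[CO2*] = α₀ × DIC = 0.06323 × 4.28 = 0.2706 mmol/L
pCO2 = [CO2*]/KH = 2.706×10^-4 / 4.266×10^-2 = 6340 μatm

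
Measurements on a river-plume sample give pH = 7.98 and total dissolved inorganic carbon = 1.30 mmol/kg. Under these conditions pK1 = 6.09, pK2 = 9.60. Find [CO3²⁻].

α₂ = 1 / (1 + [H⁺]/K2 + [H⁺]²/(K1K2)) = 1 / (1 + 10^+1.62 + 10^-0.27)
   = 1 / (1 + 41.687 + 0.53703) = 1/43.224 = 0.02314
[CO3²⁻] = α₂ × DIC = 0.02314 × 1.30 = 0.0301 mmol/kg

[CO3²⁻] = 0.0301 mmol/kg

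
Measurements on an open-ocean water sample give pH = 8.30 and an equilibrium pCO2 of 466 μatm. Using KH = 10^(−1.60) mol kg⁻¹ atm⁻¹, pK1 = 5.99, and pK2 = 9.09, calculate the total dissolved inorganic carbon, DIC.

DIC = 2.79 mmol/kg

[CO2*] = KH · pCO2 = 10^(−1.60) × 466×10^-6 = 1.171×10^-5 mol/kg
α₀ = 1/(1 + K1/[H⁺] + K1K2/[H⁺]²) = 1/(1 + 10^+2.31 + 10^+1.52) = 0.004197
DIC = [CO2*]/α₀ = 1.171×10^-5 / 0.004197 = 2.79 mmol/kg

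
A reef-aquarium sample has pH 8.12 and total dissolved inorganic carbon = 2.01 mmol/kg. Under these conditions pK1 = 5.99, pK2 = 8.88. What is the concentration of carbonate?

[CO3²⁻] = 0.296 mmol/kg

α₂ = 1 / (1 + [H⁺]/K2 + [H⁺]²/(K1K2)) = 1 / (1 + 10^+0.76 + 10^-1.37)
   = 1 / (1 + 5.7544 + 0.042658) = 1/6.7971 = 0.1471
[CO3²⁻] = α₂ × DIC = 0.1471 × 2.01 = 0.296 mmol/kg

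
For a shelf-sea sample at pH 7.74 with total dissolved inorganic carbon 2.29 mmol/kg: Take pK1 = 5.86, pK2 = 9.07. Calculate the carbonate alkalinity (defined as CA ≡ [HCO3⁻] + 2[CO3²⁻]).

CA = [HCO3⁻] + 2[CO3²⁻] = (α₁ + 2α₂)·DIC
At pH 7.74: [H⁺]/K1 = 10^-1.88 = 0.013183, K2/[H⁺] = 10^-1.33 = 0.046774
α₁ = 1/(1 + 0.013183 + 0.046774) = 1/1.0600 = 0.9434; α₂ = α₁·K2/[H⁺] = 0.04413
α₁ + 2α₂ = 1.0317
CA = 1.0317 × 2.29 = 2.36 mmol/kg

CA = 2.36 mmol/kg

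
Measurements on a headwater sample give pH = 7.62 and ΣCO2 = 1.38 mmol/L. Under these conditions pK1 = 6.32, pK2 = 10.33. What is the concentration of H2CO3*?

α₀ = 1 / (1 + K1/[H⁺] + K1K2/[H⁺]²) = 1 / (1 + 10^+1.30 + 10^-1.41)
   = 1 / (1 + 19.953 + 0.038905) = 1/20.992 = 0.04764
[CO2*] = α₀ × DIC = 0.04764 × 1.38 = 0.0657 mmol/L

[CO2*] = 0.0657 mmol/L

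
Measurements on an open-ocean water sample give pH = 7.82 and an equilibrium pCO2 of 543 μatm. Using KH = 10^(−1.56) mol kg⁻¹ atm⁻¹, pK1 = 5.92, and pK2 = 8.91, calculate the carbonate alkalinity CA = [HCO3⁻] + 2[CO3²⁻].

CA = 1.38 mmol/kg

[CO2*] = KH · pCO2 = 10^(−1.56) × 543×10^-6 = 1.496×10^-5 mol/kg
α₀ = 1/(1 + K1/[H⁺] + K1K2/[H⁺]²) = 1/(1 + 10^+1.90 + 10^+0.81) = 0.01151
DIC = [CO2*]/α₀ = 1.496×10^-5 / 0.01151 = 1.299 mmol/kg
CA = (α₁ + 2α₂)·DIC = (0.9142 + 2×0.07431) × 1.299 = 1.38 mmol/kg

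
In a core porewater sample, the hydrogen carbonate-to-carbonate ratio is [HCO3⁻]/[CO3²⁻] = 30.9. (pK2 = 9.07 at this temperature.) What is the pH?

pH = 7.58

From K2 = [H⁺][CO3²⁻]/[HCO3⁻]:  pH = pK2 − log₁₀([HCO3⁻]/[CO3²⁻])
log₁₀(30.9) = +1.490
pH = 9.07 − (+1.490) = 7.58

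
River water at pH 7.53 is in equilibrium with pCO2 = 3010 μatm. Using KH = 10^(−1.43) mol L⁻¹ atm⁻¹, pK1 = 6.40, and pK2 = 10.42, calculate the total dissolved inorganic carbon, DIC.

DIC = 1.62 mmol/L

[CO2*] = KH · pCO2 = 10^(−1.43) × 3010×10^-6 = 1.118×10^-4 mol/L
α₀ = 1/(1 + K1/[H⁺] + K1K2/[H⁺]²) = 1/(1 + 10^+1.13 + 10^-1.76) = 0.06893
DIC = [CO2*]/α₀ = 1.118×10^-4 / 0.06893 = 1.62 mmol/L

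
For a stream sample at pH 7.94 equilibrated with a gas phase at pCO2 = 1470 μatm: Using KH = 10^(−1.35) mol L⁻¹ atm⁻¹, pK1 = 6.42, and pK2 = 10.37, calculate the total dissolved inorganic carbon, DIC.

DIC = 2.25 mmol/L

[CO2*] = KH · pCO2 = 10^(−1.35) × 1470×10^-6 = 6.566×10^-5 mol/L
α₀ = 1/(1 + K1/[H⁺] + K1K2/[H⁺]²) = 1/(1 + 10^+1.52 + 10^-0.91) = 0.02921
DIC = [CO2*]/α₀ = 6.566×10^-5 / 0.02921 = 2.25 mmol/L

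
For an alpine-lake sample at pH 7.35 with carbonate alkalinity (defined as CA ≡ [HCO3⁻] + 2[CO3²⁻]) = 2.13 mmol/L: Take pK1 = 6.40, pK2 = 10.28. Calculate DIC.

DIC = 2.37 mmol/L

CA = [HCO3⁻] + 2[CO3²⁻] = (α₁ + 2α₂)·DIC
At pH 7.35: [H⁺]/K1 = 10^-0.95 = 0.11220, K2/[H⁺] = 10^-2.93 = 0.0011749
α₁ = 1/(1 + 0.11220 + 0.0011749) = 1/1.1134 = 0.8982; α₂ = α₁·K2/[H⁺] = 0.001055
α₁ + 2α₂ = 0.9003
DIC = CA / (α₁ + 2α₂) = 2.13 / 0.9003 = 2.37 mmol/L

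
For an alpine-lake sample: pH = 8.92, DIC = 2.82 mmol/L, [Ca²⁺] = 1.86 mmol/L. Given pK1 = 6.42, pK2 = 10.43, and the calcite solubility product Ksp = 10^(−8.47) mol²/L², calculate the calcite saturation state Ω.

α₂ = 1 / (1 + [H⁺]/K2 + [H⁺]²/(K1K2)) = 1 / (1 + 10^+1.51 + 10^-0.99)
   = 1 / (1 + 32.359 + 0.10233) = 1/33.462 = 0.02988
[CO3²⁻] = α₂ × DIC = 0.02988 × 2.82 = 0.08428 mmol/L
Ksp = 10^(−8.47) = 3.388×10^-9
Ω = [Ca²⁺][CO3²⁻]/Ksp = (1.86×10^-3)(8.428×10^-5) / 3.388×10^-9 = 46.3

Ω = 46.3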